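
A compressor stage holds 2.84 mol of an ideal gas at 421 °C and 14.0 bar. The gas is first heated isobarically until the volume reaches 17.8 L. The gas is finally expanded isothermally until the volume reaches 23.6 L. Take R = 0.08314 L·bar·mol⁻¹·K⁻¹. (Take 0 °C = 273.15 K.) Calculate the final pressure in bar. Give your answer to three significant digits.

P₃ ≈ 10.6 bar

Convert: T₁ = 694.1 K.
From PV = nRT: V₁ = nRT₁/P₁ = 11.71 L.
Isobaric, so V/T is constant: P₂ = P₁; T₂ = T₁·(V₂/V₁) = 1055 K.
Isothermal, so P V is constant: T₃ = T₂; P₃ = P₂·(V₂/V₃) = 10.56 bar.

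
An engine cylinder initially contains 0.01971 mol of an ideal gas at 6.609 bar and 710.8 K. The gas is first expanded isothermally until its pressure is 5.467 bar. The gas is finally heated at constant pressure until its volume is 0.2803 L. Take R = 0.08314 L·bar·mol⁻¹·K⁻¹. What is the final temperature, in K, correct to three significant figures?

T₃ ≈ 935 K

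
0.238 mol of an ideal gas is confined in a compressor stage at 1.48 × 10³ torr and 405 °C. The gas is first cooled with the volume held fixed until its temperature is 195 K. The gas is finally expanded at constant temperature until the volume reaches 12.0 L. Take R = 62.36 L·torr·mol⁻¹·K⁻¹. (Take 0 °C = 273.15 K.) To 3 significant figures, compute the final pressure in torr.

Convert: T₁ = 678.1 K.
From PV = nRT: V₁ = nRT₁/P₁ = 6.801 L.
V constant ⇒ P ∝ T: V₂ = V₁; P₂ = P₁·(T₂/T₁) = 425.6 torr.
Isothermal, so P V is constant: T₃ = T₂; P₃ = P₂·(V₂/V₃) = 241.2 torr.

P₃ ≈ 241 torr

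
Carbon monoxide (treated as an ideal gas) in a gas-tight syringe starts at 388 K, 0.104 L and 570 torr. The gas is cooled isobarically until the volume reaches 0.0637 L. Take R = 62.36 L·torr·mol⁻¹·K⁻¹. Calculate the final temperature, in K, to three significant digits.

T₂ ≈ 238 K

Isobaric, so V/T is constant: P₂ = P₁; T₂ = T₁·(V₂/V₁) = 237.7 K.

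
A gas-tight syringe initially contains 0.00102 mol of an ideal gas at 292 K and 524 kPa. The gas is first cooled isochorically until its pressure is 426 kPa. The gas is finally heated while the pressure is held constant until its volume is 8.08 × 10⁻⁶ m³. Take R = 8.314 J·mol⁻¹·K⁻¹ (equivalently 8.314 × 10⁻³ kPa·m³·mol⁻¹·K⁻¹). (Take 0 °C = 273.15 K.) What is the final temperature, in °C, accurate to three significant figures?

From PV = nRT: V₁ = nRT₁/P₁ = 4.726e-06 m³.
V constant ⇒ P ∝ T: V₂ = V₁; T₂ = T₁·(P₂/P₁) = 237.4 K.
P constant ⇒ V ∝ T: P₃ = P₂; T₃ = T₂·(V₃/V₂) = 405.9 K.

T₃ ≈ 133 °C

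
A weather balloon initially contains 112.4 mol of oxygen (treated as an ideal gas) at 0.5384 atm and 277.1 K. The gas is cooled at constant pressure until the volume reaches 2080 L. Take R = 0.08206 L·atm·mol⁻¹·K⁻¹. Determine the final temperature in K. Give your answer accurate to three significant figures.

T₂ ≈ 121 K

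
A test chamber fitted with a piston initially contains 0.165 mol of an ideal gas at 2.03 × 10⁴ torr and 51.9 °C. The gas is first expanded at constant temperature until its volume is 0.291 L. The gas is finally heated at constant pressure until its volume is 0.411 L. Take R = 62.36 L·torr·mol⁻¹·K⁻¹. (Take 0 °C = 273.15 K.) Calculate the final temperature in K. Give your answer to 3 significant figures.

T₃ ≈ 459 K

Convert: T₁ = 325.0 K.
From PV = nRT: V₁ = nRT₁/P₁ = 0.1648 L.
T constant ⇒ Boyle's law P V = const: T₂ = T₁; P₂ = P₁·(V₁/V₂) = 1.149e+04 torr.
P constant ⇒ V ∝ T: P₃ = P₂; T₃ = T₂·(V₃/V₂) = 459.1 K.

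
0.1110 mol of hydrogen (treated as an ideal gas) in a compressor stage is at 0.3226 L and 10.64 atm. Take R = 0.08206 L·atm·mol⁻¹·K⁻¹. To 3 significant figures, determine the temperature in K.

PV = nRT ⇒ T = PV/(nR) = (10.64 × 0.3226) / (0.1110 × 0.08206)

T ≈ 377 K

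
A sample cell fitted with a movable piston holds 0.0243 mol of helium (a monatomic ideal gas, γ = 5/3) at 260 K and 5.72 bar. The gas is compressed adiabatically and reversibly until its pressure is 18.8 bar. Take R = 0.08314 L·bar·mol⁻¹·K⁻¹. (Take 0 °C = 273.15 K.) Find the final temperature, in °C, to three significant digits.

T₂ ≈ 145 °C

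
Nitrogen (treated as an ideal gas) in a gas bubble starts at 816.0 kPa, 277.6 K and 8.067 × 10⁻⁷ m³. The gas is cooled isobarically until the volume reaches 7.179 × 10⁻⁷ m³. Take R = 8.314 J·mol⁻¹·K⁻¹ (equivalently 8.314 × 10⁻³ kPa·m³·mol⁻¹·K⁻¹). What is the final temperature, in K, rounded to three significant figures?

T₂ ≈ 247 K

P constant ⇒ V ∝ T: P₂ = P₁; T₂ = T₁·(V₂/V₁) = 247.0 K.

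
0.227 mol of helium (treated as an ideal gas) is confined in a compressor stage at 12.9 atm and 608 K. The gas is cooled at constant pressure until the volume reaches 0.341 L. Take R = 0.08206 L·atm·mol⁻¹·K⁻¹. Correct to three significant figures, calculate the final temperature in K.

From PV = nRT: V₁ = nRT₁/P₁ = 0.8780 L.
P constant ⇒ V ∝ T: P₂ = P₁; T₂ = T₁·(V₂/V₁) = 236.1 K.

T₂ ≈ 236 K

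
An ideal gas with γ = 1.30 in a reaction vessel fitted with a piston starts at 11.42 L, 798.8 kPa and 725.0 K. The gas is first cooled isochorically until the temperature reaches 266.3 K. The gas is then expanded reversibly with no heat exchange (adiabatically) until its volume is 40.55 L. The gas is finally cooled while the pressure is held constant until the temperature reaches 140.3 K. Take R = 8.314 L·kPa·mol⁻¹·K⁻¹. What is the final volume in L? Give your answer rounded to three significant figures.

Isochoric, so P/T is constant: V₂ = V₁; P₂ = P₁·(T₂/T₁) = 293.4 kPa.
Reversible adiabatic, γ = 1.30: T₃ = T₂·(V₂/V₃)^(γ−1) = 182.1 K; P₃ = P₂·(V₂/V₃)^γ = 56.50 kPa.
Isobaric, so V/T is constant: P₄ = P₃; V₄ = V₃·(T₄/T₃) = 31.24 L.

V₄ ≈ 31.2 L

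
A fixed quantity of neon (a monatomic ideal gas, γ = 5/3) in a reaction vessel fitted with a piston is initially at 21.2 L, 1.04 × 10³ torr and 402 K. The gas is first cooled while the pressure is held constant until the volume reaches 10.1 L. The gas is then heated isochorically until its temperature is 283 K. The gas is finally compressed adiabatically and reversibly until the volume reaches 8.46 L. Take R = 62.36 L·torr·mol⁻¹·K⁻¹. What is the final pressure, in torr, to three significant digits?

P₄ ≈ 2.06e+03 torr

P constant ⇒ V ∝ T: P₂ = P₁; T₂ = T₁·(V₂/V₁) = 191.5 K.
Isochoric, so P/T is constant: V₃ = V₂; P₃ = P₂·(T₃/T₂) = 1537 torr.
Adiabatic (γ = 5/3), T V^(γ−1) and P V^γ constant: T₄ = T₃·(V₃/V₄)^(γ−1) = 318.5 K; P₄ = P₃·(V₃/V₄)^γ = 2065 torr.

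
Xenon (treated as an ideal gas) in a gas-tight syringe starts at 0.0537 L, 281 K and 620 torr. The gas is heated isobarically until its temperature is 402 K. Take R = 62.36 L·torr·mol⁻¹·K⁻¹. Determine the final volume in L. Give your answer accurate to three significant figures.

V₂ ≈ 0.0768 L

Isobaric, so V/T is constant: P₂ = P₁; V₂ = V₁·(T₂/T₁) = 0.07682 L.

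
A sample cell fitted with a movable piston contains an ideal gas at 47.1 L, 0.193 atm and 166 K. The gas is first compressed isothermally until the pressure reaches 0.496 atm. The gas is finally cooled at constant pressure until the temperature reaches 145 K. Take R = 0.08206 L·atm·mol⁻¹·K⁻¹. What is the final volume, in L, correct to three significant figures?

Isothermal, so P V is constant: T₂ = T₁; V₂ = V₁·(P₁/P₂) = 18.33 L.
P constant ⇒ V ∝ T: P₃ = P₂; V₃ = V₂·(T₃/T₂) = 16.01 L.

V₃ ≈ 16.0 L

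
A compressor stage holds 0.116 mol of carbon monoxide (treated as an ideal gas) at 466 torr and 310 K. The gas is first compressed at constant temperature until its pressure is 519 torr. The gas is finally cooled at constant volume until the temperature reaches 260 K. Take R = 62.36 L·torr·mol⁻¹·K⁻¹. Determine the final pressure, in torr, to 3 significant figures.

P₃ ≈ 435 torr

From PV = nRT: V₁ = nRT₁/P₁ = 4.812 L.
Isothermal, so P V is constant: T₂ = T₁; V₂ = V₁·(P₁/P₂) = 4.321 L.
V constant ⇒ P ∝ T: V₃ = V₂; P₃ = P₂·(T₃/T₂) = 435.3 torr.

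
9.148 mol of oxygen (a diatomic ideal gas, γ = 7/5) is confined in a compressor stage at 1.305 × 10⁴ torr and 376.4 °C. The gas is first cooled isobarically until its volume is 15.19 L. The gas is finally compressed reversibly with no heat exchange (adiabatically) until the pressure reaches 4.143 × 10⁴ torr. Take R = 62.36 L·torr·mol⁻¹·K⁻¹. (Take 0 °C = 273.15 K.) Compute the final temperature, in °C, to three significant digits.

Convert: T₁ = 649.5 K.
From PV = nRT: V₁ = nRT₁/P₁ = 28.39 L.
Isobaric, so V/T is constant: P₂ = P₁; T₂ = T₁·(V₂/V₁) = 347.5 K.
Adiabatic (γ = 7/5), T V^(γ−1) and P V^γ constant: T₃ = T₂·(P₃/P₂)^((γ−1)/γ) = 483.4 K; V₃ = V₂·(P₂/P₃)^(1/γ) = 6.656 L.

T₃ ≈ 210 °C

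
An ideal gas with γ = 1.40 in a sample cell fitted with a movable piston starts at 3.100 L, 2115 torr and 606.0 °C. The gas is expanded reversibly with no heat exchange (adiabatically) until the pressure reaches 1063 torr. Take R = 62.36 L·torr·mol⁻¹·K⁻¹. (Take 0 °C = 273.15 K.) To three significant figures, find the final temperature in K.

Convert: T₁ = 879.1 K.
Reversible adiabatic, γ = 1.40: T₂ = T₁·(P₂/P₁)^((γ−1)/γ) = 722.3 K; V₂ = V₁·(P₁/P₂)^(1/γ) = 5.067 L.

T₂ ≈ 722 K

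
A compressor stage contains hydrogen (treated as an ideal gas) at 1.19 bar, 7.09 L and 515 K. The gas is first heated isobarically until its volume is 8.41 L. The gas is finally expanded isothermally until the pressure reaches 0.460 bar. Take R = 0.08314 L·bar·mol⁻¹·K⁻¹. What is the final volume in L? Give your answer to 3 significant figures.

Isobaric, so V/T is constant: P₂ = P₁; T₂ = T₁·(V₂/V₁) = 610.9 K.
T constant ⇒ Boyle's law P V = const: T₃ = T₂; V₃ = V₂·(P₂/P₃) = 21.76 L.

V₃ ≈ 21.8 L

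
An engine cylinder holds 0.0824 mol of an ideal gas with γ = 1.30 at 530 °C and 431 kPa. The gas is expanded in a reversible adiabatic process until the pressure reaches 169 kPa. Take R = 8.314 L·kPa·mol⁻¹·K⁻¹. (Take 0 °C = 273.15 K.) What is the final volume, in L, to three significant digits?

V₂ ≈ 2.62 L

Convert: T₁ = 803.1 K.
From PV = nRT: V₁ = nRT₁/P₁ = 1.277 L.
Reversible adiabatic, γ = 1.30: T₂ = T₁·(P₂/P₁)^((γ−1)/γ) = 647.1 K; V₂ = V₁·(P₁/P₂)^(1/γ) = 2.623 L.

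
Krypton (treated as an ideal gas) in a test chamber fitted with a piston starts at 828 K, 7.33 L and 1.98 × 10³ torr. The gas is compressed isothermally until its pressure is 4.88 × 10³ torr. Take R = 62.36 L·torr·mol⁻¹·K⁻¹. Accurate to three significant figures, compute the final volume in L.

T constant ⇒ Boyle's law P V = const: T₂ = T₁; V₂ = V₁·(P₁/P₂) = 2.974 L.

V₂ ≈ 2.97 L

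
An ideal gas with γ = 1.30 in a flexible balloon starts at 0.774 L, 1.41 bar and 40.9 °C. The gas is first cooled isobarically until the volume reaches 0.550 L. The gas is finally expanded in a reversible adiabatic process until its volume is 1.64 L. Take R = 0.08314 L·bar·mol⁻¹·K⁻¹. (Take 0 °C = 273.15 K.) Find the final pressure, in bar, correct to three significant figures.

P₃ ≈ 0.341 bar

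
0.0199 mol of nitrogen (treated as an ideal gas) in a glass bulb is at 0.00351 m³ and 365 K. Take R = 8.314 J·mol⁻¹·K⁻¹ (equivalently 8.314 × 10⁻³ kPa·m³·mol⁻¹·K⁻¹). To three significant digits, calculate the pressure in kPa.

PV = nRT ⇒ P = nRT/V = (0.0199 × 8.314 × 10⁻³ × 365) / 0.00351

P ≈ 17.2 kPa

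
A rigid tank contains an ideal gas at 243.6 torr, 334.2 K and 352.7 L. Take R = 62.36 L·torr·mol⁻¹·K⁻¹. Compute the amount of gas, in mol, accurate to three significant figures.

PV = nRT ⇒ n = PV/(RT) = (243.6 × 352.7) / (62.36 × 334.2)

n ≈ 4.12 mol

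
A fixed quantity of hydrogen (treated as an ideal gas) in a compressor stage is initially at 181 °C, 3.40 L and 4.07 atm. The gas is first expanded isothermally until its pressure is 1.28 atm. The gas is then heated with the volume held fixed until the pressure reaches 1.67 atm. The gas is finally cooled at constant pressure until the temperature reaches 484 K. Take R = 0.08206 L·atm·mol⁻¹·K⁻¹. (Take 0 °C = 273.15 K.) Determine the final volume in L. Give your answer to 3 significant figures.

V₄ ≈ 8.83 L

Convert: T₁ = 454.1 K.
T constant ⇒ Boyle's law P V = const: T₂ = T₁; V₂ = V₁·(P₁/P₂) = 10.81 L.
Isochoric, so P/T is constant: V₃ = V₂; T₃ = T₂·(P₃/P₂) = 592.5 K.
P constant ⇒ V ∝ T: P₄ = P₃; V₄ = V₃·(T₄/T₃) = 8.831 L.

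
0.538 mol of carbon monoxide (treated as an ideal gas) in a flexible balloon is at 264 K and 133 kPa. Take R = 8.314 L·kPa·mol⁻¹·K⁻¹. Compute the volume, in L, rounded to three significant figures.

V ≈ 8.88 L

PV = nRT ⇒ V = nRT/P = (0.538 × 8.314 × 264) / 133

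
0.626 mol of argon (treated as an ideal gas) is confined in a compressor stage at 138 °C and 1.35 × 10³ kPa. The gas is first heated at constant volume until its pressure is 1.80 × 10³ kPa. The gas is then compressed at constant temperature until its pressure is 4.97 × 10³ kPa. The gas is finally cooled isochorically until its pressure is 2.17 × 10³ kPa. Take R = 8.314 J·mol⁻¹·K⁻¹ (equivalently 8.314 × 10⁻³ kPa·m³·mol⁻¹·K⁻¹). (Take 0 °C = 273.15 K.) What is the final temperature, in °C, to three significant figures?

Convert: T₁ = 411.1 K.
From PV = nRT: V₁ = nRT₁/P₁ = 0.001585 m³.
Isochoric, so P/T is constant: V₂ = V₁; T₂ = T₁·(P₂/P₁) = 548.2 K.
Isothermal, so P V is constant: T₃ = T₂; V₃ = V₂·(P₂/P₃) = 0.0005741 m³.
V constant ⇒ P ∝ T: V₄ = V₃; T₄ = T₃·(P₄/P₃) = 239.4 K.

T₄ ≈ -33.8 °C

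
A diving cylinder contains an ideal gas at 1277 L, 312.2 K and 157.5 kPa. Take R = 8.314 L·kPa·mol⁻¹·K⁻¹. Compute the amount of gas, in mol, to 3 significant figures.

PV = nRT ⇒ n = PV/(RT) = (157.5 × 1277) / (8.314 × 312.2)

n ≈ 77.5 mol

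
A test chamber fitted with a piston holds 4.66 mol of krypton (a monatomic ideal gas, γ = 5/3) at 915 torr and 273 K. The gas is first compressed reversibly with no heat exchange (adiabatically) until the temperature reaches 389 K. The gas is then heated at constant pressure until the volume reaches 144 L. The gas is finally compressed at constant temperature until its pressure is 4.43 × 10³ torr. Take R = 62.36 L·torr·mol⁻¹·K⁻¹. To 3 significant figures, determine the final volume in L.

V₄ ≈ 72.1 L

From PV = nRT: V₁ = nRT₁/P₁ = 86.70 L.
Adiabatic (γ = 5/3), T V^(γ−1) and P V^γ constant: P₂ = P₁·(T₂/T₁)^(γ/(γ−1)) = 2218 torr; V₂ = V₁·(T₁/T₂)^(1/(γ−1)) = 50.97 L.
Isobaric, so V/T is constant: P₃ = P₂; T₃ = T₂·(V₃/V₂) = 1099 K.
Isothermal, so P V is constant: T₄ = T₃; V₄ = V₃·(P₃/P₄) = 72.09 L.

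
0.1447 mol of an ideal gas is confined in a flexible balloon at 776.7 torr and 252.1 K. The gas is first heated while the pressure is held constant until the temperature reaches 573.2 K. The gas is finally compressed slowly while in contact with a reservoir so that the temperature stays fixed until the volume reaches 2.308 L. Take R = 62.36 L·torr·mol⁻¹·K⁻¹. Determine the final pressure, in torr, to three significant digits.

From PV = nRT: V₁ = nRT₁/P₁ = 2.929 L.
Isobaric, so V/T is constant: P₂ = P₁; V₂ = V₁·(T₂/T₁) = 6.659 L.
Isothermal, so P V is constant: T₃ = T₂; P₃ = P₂·(V₂/V₃) = 2241 torr.

P₃ ≈ 2.24e+03 torr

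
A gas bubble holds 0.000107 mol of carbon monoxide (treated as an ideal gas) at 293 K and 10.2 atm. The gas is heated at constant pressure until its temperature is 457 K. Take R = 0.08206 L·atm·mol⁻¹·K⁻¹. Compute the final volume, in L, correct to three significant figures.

V₂ ≈ 0.000393 L

From PV = nRT: V₁ = nRT₁/P₁ = 0.0002522 L.
Isobaric, so V/T is constant: P₂ = P₁; V₂ = V₁·(T₂/T₁) = 0.0003934 L.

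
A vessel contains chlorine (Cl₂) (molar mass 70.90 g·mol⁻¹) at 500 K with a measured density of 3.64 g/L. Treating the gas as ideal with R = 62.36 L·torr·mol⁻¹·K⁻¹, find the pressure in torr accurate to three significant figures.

ρ = PM/(RT) ⇒ P = ρRT/M = (3.64 × 62.36 × 500.0) / 70.90

P ≈ 1.60e+03 torr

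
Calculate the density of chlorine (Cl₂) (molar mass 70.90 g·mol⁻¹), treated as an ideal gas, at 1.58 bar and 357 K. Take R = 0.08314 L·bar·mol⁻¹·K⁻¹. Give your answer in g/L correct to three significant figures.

ρ ≈ 3.77 g/L

ρ = PM/(RT) = (1.58 × 70.90) / (0.08314 × 357.0)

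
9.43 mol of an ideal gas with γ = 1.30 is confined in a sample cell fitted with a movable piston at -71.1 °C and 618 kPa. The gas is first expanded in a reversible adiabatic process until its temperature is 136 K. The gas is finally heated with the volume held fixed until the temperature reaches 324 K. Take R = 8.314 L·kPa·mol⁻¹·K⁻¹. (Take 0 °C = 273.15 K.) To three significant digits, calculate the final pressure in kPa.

P₃ ≈ 265 kPa

Convert: T₁ = 202.0 K.
From PV = nRT: V₁ = nRT₁/P₁ = 25.63 L.
Adiabatic (γ = 1.30), T V^(γ−1) and P V^γ constant: P₂ = P₁·(T₂/T₁)^(γ/(γ−1)) = 111.2 kPa; V₂ = V₁·(T₁/T₂)^(1/(γ−1)) = 95.91 L.
Isochoric, so P/T is constant: V₃ = V₂; P₃ = P₂·(T₃/T₂) = 264.9 kPa.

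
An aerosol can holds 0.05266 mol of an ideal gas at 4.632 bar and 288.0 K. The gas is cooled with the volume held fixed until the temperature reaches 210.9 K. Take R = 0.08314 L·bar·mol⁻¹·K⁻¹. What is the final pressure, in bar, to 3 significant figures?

P₂ ≈ 3.39 bar

From PV = nRT: V₁ = nRT₁/P₁ = 0.2722 L.
V constant ⇒ P ∝ T: V₂ = V₁; P₂ = P₁·(T₂/T₁) = 3.392 bar.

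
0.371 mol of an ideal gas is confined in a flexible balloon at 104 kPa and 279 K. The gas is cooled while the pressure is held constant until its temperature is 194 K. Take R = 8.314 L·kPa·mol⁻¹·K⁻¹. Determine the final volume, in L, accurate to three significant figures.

From PV = nRT: V₁ = nRT₁/P₁ = 8.275 L.
Isobaric, so V/T is constant: P₂ = P₁; V₂ = V₁·(T₂/T₁) = 5.754 L.

V₂ ≈ 5.75 L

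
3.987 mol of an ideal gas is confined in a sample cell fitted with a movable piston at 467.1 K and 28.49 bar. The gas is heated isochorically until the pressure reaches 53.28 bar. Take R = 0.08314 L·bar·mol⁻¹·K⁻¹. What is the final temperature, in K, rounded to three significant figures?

T₂ ≈ 874 K

From PV = nRT: V₁ = nRT₁/P₁ = 5.435 L.
V constant ⇒ P ∝ T: V₂ = V₁; T₂ = T₁·(P₂/P₁) = 873.5 K.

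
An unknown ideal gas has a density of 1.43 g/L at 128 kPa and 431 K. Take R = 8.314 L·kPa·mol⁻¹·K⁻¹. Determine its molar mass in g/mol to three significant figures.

ρ = PM/(RT) ⇒ M = ρRT/P = (1.43 × 8.314 × 431.0) / 128

M ≈ 40.0 g/mol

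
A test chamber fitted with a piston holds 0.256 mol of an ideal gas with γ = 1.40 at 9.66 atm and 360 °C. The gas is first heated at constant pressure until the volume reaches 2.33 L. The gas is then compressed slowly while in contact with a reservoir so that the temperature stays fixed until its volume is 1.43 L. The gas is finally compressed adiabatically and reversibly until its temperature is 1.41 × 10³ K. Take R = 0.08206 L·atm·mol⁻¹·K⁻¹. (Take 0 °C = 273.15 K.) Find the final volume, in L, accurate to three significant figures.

V₄ ≈ 0.720 L

Convert: T₁ = 633.1 K.
From PV = nRT: V₁ = nRT₁/P₁ = 1.377 L.
P constant ⇒ V ∝ T: P₂ = P₁; T₂ = T₁·(V₂/V₁) = 1071 K.
T constant ⇒ Boyle's law P V = const: T₃ = T₂; P₃ = P₂·(V₂/V₃) = 15.74 atm.
Adiabatic (γ = 1.40), T V^(γ−1) and P V^γ constant: P₄ = P₃·(T₄/T₃)^(γ/(γ−1)) = 41.15 atm; V₄ = V₃·(T₃/T₄)^(1/(γ−1)) = 0.7198 L.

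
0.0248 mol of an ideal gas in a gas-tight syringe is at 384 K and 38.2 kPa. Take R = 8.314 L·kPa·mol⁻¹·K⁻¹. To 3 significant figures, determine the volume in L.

PV = nRT ⇒ V = nRT/P = (0.0248 × 8.314 × 384) / 38.2

V ≈ 2.07 L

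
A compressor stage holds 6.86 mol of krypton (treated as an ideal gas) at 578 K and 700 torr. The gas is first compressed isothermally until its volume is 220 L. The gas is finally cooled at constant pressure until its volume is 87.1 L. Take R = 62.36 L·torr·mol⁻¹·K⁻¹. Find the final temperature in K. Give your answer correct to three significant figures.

T₃ ≈ 229 K

From PV = nRT: V₁ = nRT₁/P₁ = 353.2 L.
Isothermal, so P V is constant: T₂ = T₁; P₂ = P₁·(V₁/V₂) = 1124 torr.
P constant ⇒ V ∝ T: P₃ = P₂; T₃ = T₂·(V₃/V₂) = 228.8 K.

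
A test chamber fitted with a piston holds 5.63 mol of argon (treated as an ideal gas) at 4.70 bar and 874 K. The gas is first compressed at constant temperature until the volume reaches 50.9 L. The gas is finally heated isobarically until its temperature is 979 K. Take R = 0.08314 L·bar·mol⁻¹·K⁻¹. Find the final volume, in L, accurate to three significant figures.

From PV = nRT: V₁ = nRT₁/P₁ = 87.04 L.
Isothermal, so P V is constant: T₂ = T₁; P₂ = P₁·(V₁/V₂) = 8.037 bar.
P constant ⇒ V ∝ T: P₃ = P₂; V₃ = V₂·(T₃/T₂) = 57.01 L.

V₃ ≈ 57.0 L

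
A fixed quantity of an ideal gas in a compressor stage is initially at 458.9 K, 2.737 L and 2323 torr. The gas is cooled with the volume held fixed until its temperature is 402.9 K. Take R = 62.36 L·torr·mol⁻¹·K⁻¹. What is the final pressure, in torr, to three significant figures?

P₂ ≈ 2.04e+03 torr

V constant ⇒ P ∝ T: V₂ = V₁; P₂ = P₁·(T₂/T₁) = 2040 torr.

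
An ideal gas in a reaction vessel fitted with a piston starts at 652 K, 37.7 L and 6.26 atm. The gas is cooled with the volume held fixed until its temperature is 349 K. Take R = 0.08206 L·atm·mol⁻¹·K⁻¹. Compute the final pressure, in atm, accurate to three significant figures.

P₂ ≈ 3.35 atm

Isochoric, so P/T is constant: V₂ = V₁; P₂ = P₁·(T₂/T₁) = 3.351 atm.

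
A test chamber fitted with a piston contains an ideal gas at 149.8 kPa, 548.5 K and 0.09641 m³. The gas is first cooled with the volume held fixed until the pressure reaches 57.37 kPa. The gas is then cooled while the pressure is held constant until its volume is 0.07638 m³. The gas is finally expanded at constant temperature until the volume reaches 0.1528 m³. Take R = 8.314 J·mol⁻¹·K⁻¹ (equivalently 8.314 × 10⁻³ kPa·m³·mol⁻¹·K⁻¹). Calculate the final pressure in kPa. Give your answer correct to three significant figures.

P₄ ≈ 28.7 kPa

Isochoric, so P/T is constant: V₂ = V₁; T₂ = T₁·(P₂/P₁) = 210.1 K.
Isobaric, so V/T is constant: P₃ = P₂; T₃ = T₂·(V₃/V₂) = 166.4 K.
Isothermal, so P V is constant: T₄ = T₃; P₄ = P₃·(V₃/V₄) = 28.68 kPa.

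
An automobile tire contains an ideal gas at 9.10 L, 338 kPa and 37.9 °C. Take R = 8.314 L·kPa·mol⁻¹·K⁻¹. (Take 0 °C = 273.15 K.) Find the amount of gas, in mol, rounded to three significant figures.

Convert: T = 311.05 K.
PV = nRT ⇒ n = PV/(RT) = (338 × 9.10) / (8.314 × 311.05)

n ≈ 1.19 mol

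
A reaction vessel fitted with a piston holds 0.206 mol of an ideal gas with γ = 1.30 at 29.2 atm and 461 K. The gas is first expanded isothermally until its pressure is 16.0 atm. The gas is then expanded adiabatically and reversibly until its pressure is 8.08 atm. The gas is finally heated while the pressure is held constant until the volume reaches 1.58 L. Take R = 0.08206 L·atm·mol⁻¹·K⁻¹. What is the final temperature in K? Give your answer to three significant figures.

T₄ ≈ 755 K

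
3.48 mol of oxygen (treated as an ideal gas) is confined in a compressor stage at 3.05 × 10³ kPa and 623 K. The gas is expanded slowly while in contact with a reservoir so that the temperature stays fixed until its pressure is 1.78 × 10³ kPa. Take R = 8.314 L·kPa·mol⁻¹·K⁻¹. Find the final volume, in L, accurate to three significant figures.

From PV = nRT: V₁ = nRT₁/P₁ = 5.910 L.
Isothermal, so P V is constant: T₂ = T₁; V₂ = V₁·(P₁/P₂) = 10.13 L.

V₂ ≈ 10.1 L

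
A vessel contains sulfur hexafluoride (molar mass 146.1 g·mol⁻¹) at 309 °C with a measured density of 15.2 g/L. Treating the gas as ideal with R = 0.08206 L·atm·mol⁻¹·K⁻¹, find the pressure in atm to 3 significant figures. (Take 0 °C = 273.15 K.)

P ≈ 4.97 atm

ρ = PM/(RT) ⇒ P = ρRT/M = (15.2 × 0.08206 × 582.1) / 146.1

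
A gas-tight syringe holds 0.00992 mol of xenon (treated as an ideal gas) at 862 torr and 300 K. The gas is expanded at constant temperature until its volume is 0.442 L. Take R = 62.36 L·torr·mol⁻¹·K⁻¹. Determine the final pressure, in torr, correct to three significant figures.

From PV = nRT: V₁ = nRT₁/P₁ = 0.2153 L.
T constant ⇒ Boyle's law P V = const: T₂ = T₁; P₂ = P₁·(V₁/V₂) = 419.9 torr.

P₂ ≈ 420 torr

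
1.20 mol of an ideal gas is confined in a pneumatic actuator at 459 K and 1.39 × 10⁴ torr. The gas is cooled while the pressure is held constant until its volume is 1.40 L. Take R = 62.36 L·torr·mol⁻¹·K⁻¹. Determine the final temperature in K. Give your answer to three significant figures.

T₂ ≈ 260 K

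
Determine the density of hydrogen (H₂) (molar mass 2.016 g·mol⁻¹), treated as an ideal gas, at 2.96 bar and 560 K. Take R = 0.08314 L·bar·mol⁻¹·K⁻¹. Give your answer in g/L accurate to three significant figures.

ρ ≈ 0.128 g/L

ρ = PM/(RT) = (2.96 × 2.016) / (0.08314 × 560.0)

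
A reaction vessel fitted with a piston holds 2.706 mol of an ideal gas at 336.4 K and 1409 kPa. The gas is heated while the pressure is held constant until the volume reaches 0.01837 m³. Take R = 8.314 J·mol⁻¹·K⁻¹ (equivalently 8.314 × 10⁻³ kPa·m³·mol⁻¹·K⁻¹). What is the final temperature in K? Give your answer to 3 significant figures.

From PV = nRT: V₁ = nRT₁/P₁ = 0.005371 m³.
Isobaric, so V/T is constant: P₂ = P₁; T₂ = T₁·(V₂/V₁) = 1150 K.

T₂ ≈ 1.15e+03 K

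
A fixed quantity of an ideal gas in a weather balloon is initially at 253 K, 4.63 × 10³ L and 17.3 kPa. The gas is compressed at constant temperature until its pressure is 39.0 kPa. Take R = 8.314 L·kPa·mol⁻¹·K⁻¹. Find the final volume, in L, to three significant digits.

V₂ ≈ 2.05e+03 L

Isothermal, so P V is constant: T₂ = T₁; V₂ = V₁·(P₁/P₂) = 2054 L.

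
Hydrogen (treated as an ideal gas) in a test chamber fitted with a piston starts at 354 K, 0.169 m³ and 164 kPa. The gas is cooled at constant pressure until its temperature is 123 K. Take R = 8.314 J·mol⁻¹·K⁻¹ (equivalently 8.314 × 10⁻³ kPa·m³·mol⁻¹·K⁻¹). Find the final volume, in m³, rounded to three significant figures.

V₂ ≈ 0.0587 m³

P constant ⇒ V ∝ T: P₂ = P₁; V₂ = V₁·(T₂/T₁) = 0.05872 m³.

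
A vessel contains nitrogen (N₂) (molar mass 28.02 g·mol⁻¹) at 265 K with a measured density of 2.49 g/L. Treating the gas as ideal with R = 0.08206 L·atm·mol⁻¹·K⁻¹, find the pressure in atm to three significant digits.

P ≈ 1.93 atm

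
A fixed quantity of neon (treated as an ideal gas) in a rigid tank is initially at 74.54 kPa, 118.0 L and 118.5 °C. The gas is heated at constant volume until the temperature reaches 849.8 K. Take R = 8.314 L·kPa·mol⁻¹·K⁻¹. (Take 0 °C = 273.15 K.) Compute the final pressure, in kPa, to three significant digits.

Convert: T₁ = 391.6 K.
V constant ⇒ P ∝ T: V₂ = V₁; P₂ = P₁·(T₂/T₁) = 161.7 kPa.

P₂ ≈ 162 kPa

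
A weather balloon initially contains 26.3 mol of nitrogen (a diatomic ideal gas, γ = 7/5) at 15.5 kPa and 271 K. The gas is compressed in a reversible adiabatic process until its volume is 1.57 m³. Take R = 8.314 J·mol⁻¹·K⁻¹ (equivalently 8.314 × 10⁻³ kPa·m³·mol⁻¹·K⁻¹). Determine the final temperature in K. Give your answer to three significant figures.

From PV = nRT: V₁ = nRT₁/P₁ = 3.823 m³.
Reversible adiabatic, γ = 7/5: T₂ = T₁·(V₁/V₂)^(γ−1) = 386.9 K; P₂ = P₁·(V₁/V₂)^γ = 53.88 kPa.

T₂ ≈ 387 K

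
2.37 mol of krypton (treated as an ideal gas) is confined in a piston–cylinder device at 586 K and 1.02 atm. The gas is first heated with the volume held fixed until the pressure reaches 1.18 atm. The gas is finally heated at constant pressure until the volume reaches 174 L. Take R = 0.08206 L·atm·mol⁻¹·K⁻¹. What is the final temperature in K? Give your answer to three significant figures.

T₃ ≈ 1.06e+03 K

From PV = nRT: V₁ = nRT₁/P₁ = 111.7 L.
V constant ⇒ P ∝ T: V₂ = V₁; T₂ = T₁·(P₂/P₁) = 677.9 K.
P constant ⇒ V ∝ T: P₃ = P₂; T₃ = T₂·(V₃/V₂) = 1056 K.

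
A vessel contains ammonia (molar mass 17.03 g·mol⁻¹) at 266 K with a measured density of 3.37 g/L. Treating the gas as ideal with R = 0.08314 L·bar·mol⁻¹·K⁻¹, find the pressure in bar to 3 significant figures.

ρ = PM/(RT) ⇒ P = ρRT/M = (3.37 × 0.08314 × 266.0) / 17.03

P ≈ 4.38 bar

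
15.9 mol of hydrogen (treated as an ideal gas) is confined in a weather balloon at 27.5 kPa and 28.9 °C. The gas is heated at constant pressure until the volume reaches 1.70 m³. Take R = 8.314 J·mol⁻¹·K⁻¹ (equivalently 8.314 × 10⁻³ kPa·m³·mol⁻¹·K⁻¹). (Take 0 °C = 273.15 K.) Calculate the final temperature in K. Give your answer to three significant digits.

T₂ ≈ 354 K

Convert: T₁ = 302.0 K.
From PV = nRT: V₁ = nRT₁/P₁ = 1.452 m³.
P constant ⇒ V ∝ T: P₂ = P₁; T₂ = T₁·(V₂/V₁) = 353.7 K.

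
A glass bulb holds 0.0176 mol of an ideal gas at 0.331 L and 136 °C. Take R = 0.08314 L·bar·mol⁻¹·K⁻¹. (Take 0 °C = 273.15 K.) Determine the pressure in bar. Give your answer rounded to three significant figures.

Convert: T = 409.15 K.
PV = nRT ⇒ P = nRT/V = (0.0176 × 0.08314 × 409.15) / 0.331

P ≈ 1.81 bar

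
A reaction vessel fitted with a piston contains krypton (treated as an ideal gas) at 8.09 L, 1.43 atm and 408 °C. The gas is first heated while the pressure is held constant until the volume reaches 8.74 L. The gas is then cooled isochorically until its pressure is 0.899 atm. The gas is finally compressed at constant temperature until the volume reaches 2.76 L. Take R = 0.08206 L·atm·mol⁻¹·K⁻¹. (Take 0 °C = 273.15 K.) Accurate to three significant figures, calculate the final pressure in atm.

Convert: T₁ = 681.1 K.
Isobaric, so V/T is constant: P₂ = P₁; T₂ = T₁·(V₂/V₁) = 735.9 K.
V constant ⇒ P ∝ T: V₃ = V₂; T₃ = T₂·(P₃/P₂) = 462.6 K.
Isothermal, so P V is constant: T₄ = T₃; P₄ = P₃·(V₃/V₄) = 2.847 atm.

P₄ ≈ 2.85 atm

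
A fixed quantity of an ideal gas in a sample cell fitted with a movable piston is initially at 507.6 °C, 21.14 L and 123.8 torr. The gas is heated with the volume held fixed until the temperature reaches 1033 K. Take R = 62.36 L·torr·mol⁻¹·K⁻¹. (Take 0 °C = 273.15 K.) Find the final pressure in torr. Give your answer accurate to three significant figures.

P₂ ≈ 164 torr

Convert: T₁ = 780.8 K.
Isochoric, so P/T is constant: V₂ = V₁; P₂ = P₁·(T₂/T₁) = 163.8 torr.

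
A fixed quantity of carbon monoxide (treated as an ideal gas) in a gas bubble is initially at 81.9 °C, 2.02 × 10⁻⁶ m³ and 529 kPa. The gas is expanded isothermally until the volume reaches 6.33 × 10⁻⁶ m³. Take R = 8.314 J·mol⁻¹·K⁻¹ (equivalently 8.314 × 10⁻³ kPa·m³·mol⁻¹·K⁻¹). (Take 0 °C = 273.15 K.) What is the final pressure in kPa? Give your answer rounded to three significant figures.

P₂ ≈ 169 kPa

Convert: T₁ = 355.0 K.
T constant ⇒ Boyle's law P V = const: T₂ = T₁; P₂ = P₁·(V₁/V₂) = 168.8 kPa.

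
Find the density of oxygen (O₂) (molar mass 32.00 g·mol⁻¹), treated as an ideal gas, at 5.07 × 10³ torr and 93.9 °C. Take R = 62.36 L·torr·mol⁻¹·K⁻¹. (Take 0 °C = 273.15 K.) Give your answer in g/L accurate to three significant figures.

ρ ≈ 7.09 g/L

ρ = PM/(RT) = (5.07e+03 × 32.00) / (62.36 × 367.0)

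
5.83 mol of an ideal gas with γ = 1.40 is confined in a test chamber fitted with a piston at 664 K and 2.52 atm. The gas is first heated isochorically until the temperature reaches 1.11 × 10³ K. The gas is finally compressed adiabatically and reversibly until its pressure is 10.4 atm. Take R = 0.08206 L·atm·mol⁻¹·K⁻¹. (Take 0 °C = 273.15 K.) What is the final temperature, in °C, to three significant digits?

From PV = nRT: V₁ = nRT₁/P₁ = 126.1 L.
Isochoric, so P/T is constant: V₂ = V₁; P₂ = P₁·(T₂/T₁) = 4.213 atm.
Adiabatic (γ = 1.40), T V^(γ−1) and P V^γ constant: T₃ = T₂·(P₃/P₂)^((γ−1)/γ) = 1437 K; V₃ = V₂·(P₂/P₃)^(1/γ) = 66.10 L.

T₃ ≈ 1.16e+03 °C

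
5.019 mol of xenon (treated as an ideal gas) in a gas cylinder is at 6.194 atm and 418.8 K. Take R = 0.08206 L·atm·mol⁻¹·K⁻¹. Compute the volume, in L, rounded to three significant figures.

PV = nRT ⇒ V = nRT/P = (5.019 × 0.08206 × 418.8) / 6.194

V ≈ 27.8 L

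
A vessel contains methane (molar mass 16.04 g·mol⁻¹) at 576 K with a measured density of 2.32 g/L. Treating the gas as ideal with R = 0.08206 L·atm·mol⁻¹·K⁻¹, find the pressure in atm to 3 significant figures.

ρ = PM/(RT) ⇒ P = ρRT/M = (2.32 × 0.08206 × 576.0) / 16.04

P ≈ 6.84 atm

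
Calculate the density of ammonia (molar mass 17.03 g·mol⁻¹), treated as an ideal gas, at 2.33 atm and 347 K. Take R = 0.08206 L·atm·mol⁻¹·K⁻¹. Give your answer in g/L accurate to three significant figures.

ρ ≈ 1.39 g/L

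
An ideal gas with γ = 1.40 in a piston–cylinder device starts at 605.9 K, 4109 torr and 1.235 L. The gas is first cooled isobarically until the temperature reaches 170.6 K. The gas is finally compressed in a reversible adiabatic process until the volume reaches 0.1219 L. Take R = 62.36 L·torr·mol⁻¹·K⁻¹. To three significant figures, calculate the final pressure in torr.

P₃ ≈ 1.78e+04 torr

P constant ⇒ V ∝ T: P₂ = P₁; V₂ = V₁·(T₂/T₁) = 0.3477 L.
Reversible adiabatic, γ = 1.40: T₃ = T₂·(V₂/V₃)^(γ−1) = 259.5 K; P₃ = P₂·(V₂/V₃)^γ = 1.783e+04 torr.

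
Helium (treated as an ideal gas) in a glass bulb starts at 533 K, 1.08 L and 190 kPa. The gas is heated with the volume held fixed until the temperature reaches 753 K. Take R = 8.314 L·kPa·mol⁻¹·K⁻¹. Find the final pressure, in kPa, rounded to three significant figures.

V constant ⇒ P ∝ T: V₂ = V₁; P₂ = P₁·(T₂/T₁) = 268.4 kPa.

P₂ ≈ 268 kPa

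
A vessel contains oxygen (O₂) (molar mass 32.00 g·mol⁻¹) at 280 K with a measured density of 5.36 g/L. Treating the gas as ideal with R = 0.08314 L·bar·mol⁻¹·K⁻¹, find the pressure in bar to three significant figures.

ρ = PM/(RT) ⇒ P = ρRT/M = (5.36 × 0.08314 × 280.0) / 32.00

P ≈ 3.90 bar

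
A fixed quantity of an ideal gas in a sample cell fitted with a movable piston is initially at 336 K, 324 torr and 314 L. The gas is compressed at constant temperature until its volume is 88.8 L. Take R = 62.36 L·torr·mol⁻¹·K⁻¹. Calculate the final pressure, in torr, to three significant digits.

T constant ⇒ Boyle's law P V = const: T₂ = T₁; P₂ = P₁·(V₁/V₂) = 1146 torr.

P₂ ≈ 1.15e+03 torr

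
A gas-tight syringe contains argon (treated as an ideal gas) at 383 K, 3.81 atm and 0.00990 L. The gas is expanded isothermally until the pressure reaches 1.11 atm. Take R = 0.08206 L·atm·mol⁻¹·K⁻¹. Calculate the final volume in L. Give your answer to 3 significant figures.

V₂ ≈ 0.0340 L

T constant ⇒ Boyle's law P V = const: T₂ = T₁; V₂ = V₁·(P₁/P₂) = 0.03398 L.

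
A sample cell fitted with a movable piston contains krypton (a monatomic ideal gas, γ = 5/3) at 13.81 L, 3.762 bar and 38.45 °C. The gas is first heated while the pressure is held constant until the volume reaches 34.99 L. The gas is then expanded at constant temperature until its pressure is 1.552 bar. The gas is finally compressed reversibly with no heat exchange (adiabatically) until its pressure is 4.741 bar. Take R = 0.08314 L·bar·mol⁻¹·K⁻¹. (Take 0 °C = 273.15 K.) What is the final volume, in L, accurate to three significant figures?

V₄ ≈ 43.4 L

Convert: T₁ = 311.6 K.
P constant ⇒ V ∝ T: P₂ = P₁; T₂ = T₁·(V₂/V₁) = 789.5 K.
Isothermal, so P V is constant: T₃ = T₂; V₃ = V₂·(P₂/P₃) = 84.81 L.
Reversible adiabatic, γ = 5/3: T₄ = T₃·(P₄/P₃)^((γ−1)/γ) = 1234 K; V₄ = V₃·(P₃/P₄)^(1/γ) = 43.40 L.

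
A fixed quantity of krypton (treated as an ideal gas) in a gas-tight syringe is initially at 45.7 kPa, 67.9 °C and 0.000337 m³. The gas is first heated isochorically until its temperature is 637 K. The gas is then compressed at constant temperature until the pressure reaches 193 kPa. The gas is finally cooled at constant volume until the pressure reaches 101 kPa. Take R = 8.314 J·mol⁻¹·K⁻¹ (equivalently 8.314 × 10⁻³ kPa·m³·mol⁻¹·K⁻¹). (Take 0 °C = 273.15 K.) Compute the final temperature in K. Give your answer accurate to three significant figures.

Convert: T₁ = 341.0 K.
Isochoric, so P/T is constant: V₂ = V₁; P₂ = P₁·(T₂/T₁) = 85.36 kPa.
Isothermal, so P V is constant: T₃ = T₂; V₃ = V₂·(P₂/P₃) = 0.0001490 m³.
V constant ⇒ P ∝ T: V₄ = V₃; T₄ = T₃·(P₄/P₃) = 333.4 K.

T₄ ≈ 333 K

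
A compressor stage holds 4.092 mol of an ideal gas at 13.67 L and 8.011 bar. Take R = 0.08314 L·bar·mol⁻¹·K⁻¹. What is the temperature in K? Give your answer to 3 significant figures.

T ≈ 322 K

PV = nRT ⇒ T = PV/(nR) = (8.011 × 13.67) / (4.092 × 0.08314)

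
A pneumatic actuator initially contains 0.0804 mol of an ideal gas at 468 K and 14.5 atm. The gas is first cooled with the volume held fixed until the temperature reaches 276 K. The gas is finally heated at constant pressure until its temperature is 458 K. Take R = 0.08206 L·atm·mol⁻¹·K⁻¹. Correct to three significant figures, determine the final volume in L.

V₃ ≈ 0.353 L

From PV = nRT: V₁ = nRT₁/P₁ = 0.2129 L.
Isochoric, so P/T is constant: V₂ = V₁; P₂ = P₁·(T₂/T₁) = 8.551 atm.
Isobaric, so V/T is constant: P₃ = P₂; V₃ = V₂·(T₃/T₂) = 0.3534 L.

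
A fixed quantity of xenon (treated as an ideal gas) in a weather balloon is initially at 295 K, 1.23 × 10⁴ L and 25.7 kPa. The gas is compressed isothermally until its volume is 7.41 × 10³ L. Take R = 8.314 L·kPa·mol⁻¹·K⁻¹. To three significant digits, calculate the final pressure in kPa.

P₂ ≈ 42.7 kPa

T constant ⇒ Boyle's law P V = const: T₂ = T₁; P₂ = P₁·(V₁/V₂) = 42.66 kPa.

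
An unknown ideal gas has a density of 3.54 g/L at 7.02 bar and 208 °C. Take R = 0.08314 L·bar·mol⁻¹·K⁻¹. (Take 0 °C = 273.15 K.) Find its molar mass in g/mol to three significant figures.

M ≈ 20.2 g/mol

ρ = PM/(RT) ⇒ M = ρRT/P = (3.54 × 0.08314 × 481.1) / 7.02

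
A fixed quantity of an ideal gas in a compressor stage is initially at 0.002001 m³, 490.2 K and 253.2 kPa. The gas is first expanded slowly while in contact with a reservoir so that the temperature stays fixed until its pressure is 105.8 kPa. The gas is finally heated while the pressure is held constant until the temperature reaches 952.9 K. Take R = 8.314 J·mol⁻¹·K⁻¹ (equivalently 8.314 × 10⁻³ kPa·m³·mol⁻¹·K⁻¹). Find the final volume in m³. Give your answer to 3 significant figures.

T constant ⇒ Boyle's law P V = const: T₂ = T₁; V₂ = V₁·(P₁/P₂) = 0.004789 m³.
Isobaric, so V/T is constant: P₃ = P₂; V₃ = V₂·(T₃/T₂) = 0.009309 m³.

V₃ ≈ 0.00931 m³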